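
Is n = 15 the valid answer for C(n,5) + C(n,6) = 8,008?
C(15,5) + C(15,6) = 3,003 + 5,005 = 8,008, which equals 8,008.
Final answer: Yes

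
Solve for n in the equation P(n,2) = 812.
29
P(n,2) = n(n−1) is increasing in n; n(n−1) ≈ (n−0.5)^2 = 812 gives n ≈ 29.0. Check: P(27,2) = 702, P(28,2) = 756, P(29,2) = 812 ✓. So n = 29.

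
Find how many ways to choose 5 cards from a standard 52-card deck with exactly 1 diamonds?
1,069,263

Working:
13 diamonds and 39 non-diamonds: C(13,1) × C(39,4) = 13 × 82251 = 1,069,263.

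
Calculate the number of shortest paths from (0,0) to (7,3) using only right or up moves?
120

Solution: Choose 7 rights from 10 moves: C(10,7) = 120.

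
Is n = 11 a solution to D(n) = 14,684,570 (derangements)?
Yes

Explanation: D(11) = (11-1)·[D(10) + D(9)] = 10·[1,334,961 + 133,496] = 14,684,570, which equals 14,684,570.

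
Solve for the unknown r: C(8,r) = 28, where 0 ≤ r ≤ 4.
2

Solution: C(8,r) is increasing for 0 ≤ r ≤ 4. Stepping up (C(8,r+1) = C(8,r)·(8−r)/(r+1)): C(8,1) = 8, C(8,2) = 28 ✓. So r = 2.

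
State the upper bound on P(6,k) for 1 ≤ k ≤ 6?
720
P(6,k) increases in k, so maximum at k = 6: 6! = 720.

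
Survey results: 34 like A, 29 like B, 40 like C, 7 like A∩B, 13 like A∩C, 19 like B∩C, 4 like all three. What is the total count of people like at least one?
|A∪B∪C| = 34+29+40-7-13-19+4 = 68.
Final answer: 68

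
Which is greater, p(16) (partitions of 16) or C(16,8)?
C(16,8)
Pentagonal recurrence p(n) = p(n−1) + p(n−2) − p(n−5) − p(n−7) + …: p(16) = p(15) + p(14) − p(11) − p(9) + p(4) + p(1) = 176 + 135 − 56 − 30 + 5 + 1 = 231; C(16,8) = 12,870.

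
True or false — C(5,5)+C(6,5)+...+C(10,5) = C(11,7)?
False

Working:
Hockey stick identity gives Σ = C(11,6) = 462; RHS C(11,7) = 330.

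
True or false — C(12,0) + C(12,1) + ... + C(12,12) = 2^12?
True

Explanation: Binomial theorem with x = y = 1: Σ C(12,i) = (1+1)^12 = 2^12 = 4,096. The statement holds.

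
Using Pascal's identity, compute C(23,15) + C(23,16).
C(23,15) + C(23,16) = C(24,16) = 735,471.
Final answer: 735,471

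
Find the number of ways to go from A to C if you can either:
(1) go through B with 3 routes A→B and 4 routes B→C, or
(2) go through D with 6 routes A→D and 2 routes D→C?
24
Route via B: 3×4=12. Route via D: 6×2=12. Total: 24.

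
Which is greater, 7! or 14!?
14!

Solution: 7!=5,040, 14!=87,178,291,200. 14! > 7!.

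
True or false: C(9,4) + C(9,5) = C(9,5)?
False

Pascal's identity gives C(10,5) = 252, whereas C(9,5) = 126.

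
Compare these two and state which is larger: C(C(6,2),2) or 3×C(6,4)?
C(C(6,2),2)

Explanation: C(C(6,2),2)=105, 3×C(6,4)=45.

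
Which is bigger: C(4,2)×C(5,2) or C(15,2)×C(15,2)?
C(4,2)×C(5,2)=60, C(15,2)×C(15,2)=11,025.

Answer: C(15,2)×C(15,2)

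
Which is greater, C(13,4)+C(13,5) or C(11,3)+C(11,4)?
C(13,4)+C(13,5)

Reasoning: First=2,002, Second=495.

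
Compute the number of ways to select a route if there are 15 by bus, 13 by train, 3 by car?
31

Solution: By the addition principle: 15 + 13 + 3 = 31.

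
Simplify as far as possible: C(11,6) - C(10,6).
252

Solution: C(11,6) - C(10,6) = C(10,5) = 252.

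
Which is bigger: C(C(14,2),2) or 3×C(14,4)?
C(C(14,2),2)

C(C(14,2),2)=4,095, 3×C(14,4)=3,003.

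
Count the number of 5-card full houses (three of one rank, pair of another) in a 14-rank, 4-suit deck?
4,368

Solution: Triple rank: 14. Triple suits: C(4,3)=4. Pair rank: 13. Pair suits: C(4,2)=6. Total: 4,368.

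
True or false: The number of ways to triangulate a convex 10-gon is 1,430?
Triangulations of a convex 10-gon are counted by the Catalan number C_8: C_8 = C(16,8)/(8+1) = 12,870/9 = 1,430.

Answer: True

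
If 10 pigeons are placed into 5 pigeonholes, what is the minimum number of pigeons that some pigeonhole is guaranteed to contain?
Pigeonhole: ⌈10/5⌉ = 2.

Answer: 2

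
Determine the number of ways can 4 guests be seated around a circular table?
6
Circular arrangements: (4-1)! = 6.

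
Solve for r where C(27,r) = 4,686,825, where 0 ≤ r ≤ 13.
9

Explanation: C(27,r) is increasing for 0 ≤ r ≤ 13. Stepping up (C(27,r+1) = C(27,r)·(27−r)/(r+1)): C(27,1) = 27, C(27,2) = 351, C(27,3) = 2,925, C(27,4) = 17,550, C(27,5) = 80,730, C(27,6) = 296,010, C(27,7) = 888,030, C(27,8) = 2,220,075, C(27,9) = 4,686,825 ✓. So r = 9.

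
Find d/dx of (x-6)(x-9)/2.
(2x - 15)/2

d/dx[(x-6)(x-9)] = (x-9) + (x-6) = 2x - 15. Dividing by 2 gives (2x - 15)/2.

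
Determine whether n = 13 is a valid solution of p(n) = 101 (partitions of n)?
Yes

Pentagonal recurrence p(n) = p(n−1) + p(n−2) − p(n−5) − p(n−7) + …: p(13) = p(12) + p(11) − p(8) − p(6) + p(1) = 77 + 56 − 22 − 11 + 1 = 101, which equals 101.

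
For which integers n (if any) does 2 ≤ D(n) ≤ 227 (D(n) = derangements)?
3, 4, 5

Solution: Using D(n) = (n−1)[D(n−1) + D(n−2)] with D(1)=0, D(2)=1: D(2)=1; D(3)=2; D(4)=9; D(5)=44; D(6)=265. So valid n = 3, 4, 5.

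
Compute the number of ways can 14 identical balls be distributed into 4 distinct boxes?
C(14+4-1, 4-1) = C(17, 3) = 680.
Final answer: 680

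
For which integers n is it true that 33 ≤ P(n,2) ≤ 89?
P(6,2)=30; P(7,2)=42; P(8,2)=56; P(9,2)=72; P(10,2)=90. So valid n = 7, 8, 9.

Answer: 7, 8, 9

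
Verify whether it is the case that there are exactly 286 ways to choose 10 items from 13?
True

Solution: C(13,10) = 286.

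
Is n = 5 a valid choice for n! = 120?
Yes

Explanation: 5! = 5·4! = 5·24 = 120, which equals 120.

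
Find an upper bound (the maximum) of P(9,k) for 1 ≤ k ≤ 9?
362,880

P(9,k) increases in k, so maximum at k = 9: 9! = 362,880.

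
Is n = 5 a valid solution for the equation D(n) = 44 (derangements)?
Yes

Explanation: D(5) = (5-1)·[D(4) + D(3)] = 4·[9 + 2] = 44, which equals 44.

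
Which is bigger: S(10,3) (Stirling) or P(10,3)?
S(10,3)

Reasoning: S(10,3) = 3·S(9,3) + S(9,2) = 3·3,025 + 255 = 9,330; P(10,3) = 720.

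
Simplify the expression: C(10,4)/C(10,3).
7/4

Explanation: C(n,k+1)/C(n,k) = (n−k)/(k+1). Here (10−3)/(3+1) = 7/4 = 7/4.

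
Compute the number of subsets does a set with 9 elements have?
Each element can be included or excluded: 2^9 = 512.

Answer: 512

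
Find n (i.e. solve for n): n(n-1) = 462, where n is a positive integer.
22
n² − n − 462 = 0, so n = (1 ± √(1 + 4·462))/2 = (1 ± √1,849)/2 = (1 ± 43)/2, i.e. n = 22 or n = -21. Taking the positive root, n = 22 (check: 22×21 = 462).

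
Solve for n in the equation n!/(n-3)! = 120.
n!/(n-3)! = n×(n-1)×(n-2), a product of 3 consecutive integers ≈ (n−1)^3. 120^(1/3) + 1 ≈ 5.9; check n = 6: 6×5×4 = 120 ✓. So n = 6.
Final answer: 6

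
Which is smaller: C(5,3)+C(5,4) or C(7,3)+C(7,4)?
C(5,3)+C(5,4)
First=15, Second=70.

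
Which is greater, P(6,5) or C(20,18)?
P(6,5)

Solution: P(6,5)=720, C(20,18)=190.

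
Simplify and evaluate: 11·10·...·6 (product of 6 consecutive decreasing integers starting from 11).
332,640

Working:
This is P(11,6) = 11!/(5)! = 332,640.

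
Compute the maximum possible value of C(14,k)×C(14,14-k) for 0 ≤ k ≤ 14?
C(14,k)·C(14,14-k) = C(14,k)², maximised at the centre k = 7: C(14,7)² = 11,778,624.

Answer: 11,778,624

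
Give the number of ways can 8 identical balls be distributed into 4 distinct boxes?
165

Explanation: C(8+4-1, 4-1) = C(11, 3) = 165.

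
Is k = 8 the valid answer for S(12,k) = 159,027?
Yes

Solution: S(12,8) = 8·S(11,8) + S(11,7) = 8·11,880 + 63,987 = 159,027, which equals 159,027.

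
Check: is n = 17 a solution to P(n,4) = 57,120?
P(17,4) = 17·16·15·14 = 57,120, which equals 57,120.
Final answer: Yes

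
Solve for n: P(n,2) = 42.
P(n,2) = n(n−1) is increasing in n; n(n−1) ≈ (n−0.5)^2 = 42 gives n ≈ 7.0. Check: P(5,2) = 20, P(6,2) = 30, P(7,2) = 42 ✓. So n = 7.
Final answer: 7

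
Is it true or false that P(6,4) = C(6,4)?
P(6,4) = 360 but C(6,4) = 15; they differ by a factor of 4! = 24, so the statement does not hold.

Answer: False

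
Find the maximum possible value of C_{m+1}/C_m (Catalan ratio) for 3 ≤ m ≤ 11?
46/13

Reasoning: C_{m+1}/C_m = 2(2m+1)/(m+2), which increases with m. Maximum at m = 11: 2·23/13 = 46/13.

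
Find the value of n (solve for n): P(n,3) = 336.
8

P(n,3) = n(n−1)(n−2) is increasing in n; n(n−1)(n−2) ≈ (n−1)^3 = 336 gives n ≈ 8.0. Check: P(6,3) = 120, P(7,3) = 210, P(8,3) = 336 ✓. So n = 8.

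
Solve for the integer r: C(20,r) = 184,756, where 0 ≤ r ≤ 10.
10

Reasoning: C(20,r) is increasing for 0 ≤ r ≤ 10. Stepping up (C(20,r+1) = C(20,r)·(20−r)/(r+1)): C(20,1) = 20, C(20,2) = 190, C(20,3) = 1,140, C(20,4) = 4,845, C(20,5) = 15,504, C(20,6) = 38,760, C(20,7) = 77,520, C(20,8) = 125,970, C(20,9) = 167,960, C(20,10) = 184,756 ✓. So r = 10.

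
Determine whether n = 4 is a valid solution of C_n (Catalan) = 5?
C_4 = C(8,4)/(4+1) = 70/5 = 14, which does not equal 5.

Answer: No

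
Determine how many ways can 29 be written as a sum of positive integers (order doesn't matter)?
4,565

Solution: Pentagonal recurrence p(n) = p(n−1) + p(n−2) − p(n−5) − p(n−7) + …: p(29) = p(28) + p(27) − p(24) − p(22) + p(17) + p(14) − p(7) − p(3) = 3,718 + 3,010 − 1,575 − 1,002 + 297 + 135 − 15 − 3 = 4,565.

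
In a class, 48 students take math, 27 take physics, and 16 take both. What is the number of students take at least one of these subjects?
59

Reasoning: |A∪B| = |A|+|B|-|A∩B| = 48+27-16 = 59.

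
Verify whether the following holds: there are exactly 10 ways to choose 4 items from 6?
False
C(6,4) = 15 ≠ 10.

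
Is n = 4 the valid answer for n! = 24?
Yes

Explanation: 4! = 4·3! = 4·6 = 24, which equals 24.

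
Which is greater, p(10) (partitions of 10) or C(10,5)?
C(10,5)

Pentagonal recurrence p(n) = p(n−1) + p(n−2) − p(n−5) − p(n−7) + …: p(10) = p(9) + p(8) − p(5) − p(3) = 30 + 22 − 7 − 3 = 42; C(10,5) = 252.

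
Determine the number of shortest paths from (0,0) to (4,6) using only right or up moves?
210

Explanation: Choose 4 rights from 10 moves: C(10,4) = 210.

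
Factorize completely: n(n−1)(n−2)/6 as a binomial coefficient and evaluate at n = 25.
C(n,3); C(25,3) = 2,300

Reasoning: n(n−1)(n−2)/6 = n!/(3!(n−3)!) = C(n,3). At n = 25: C(25,3) = 2,300.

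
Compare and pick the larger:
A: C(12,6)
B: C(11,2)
A

Working:
A=C(12,6)=924, B=C(11,2)=55.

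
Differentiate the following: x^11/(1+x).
Quotient rule: [11x^{10}(1+x) - x^11]/(1+x)².

Answer: (11x^10(1+x) - x^11)/(1+x)²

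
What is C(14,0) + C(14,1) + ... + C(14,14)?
Sum of binomial coefficients = 2^14 = 16,384.

Answer: 16,384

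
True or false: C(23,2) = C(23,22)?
False

Explanation: C(23,2) = 253 but C(23,22) = 23; symmetry gives C(23,2) = C(23,21), not C(23,22).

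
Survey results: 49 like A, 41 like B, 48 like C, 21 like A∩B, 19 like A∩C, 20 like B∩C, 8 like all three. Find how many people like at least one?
86

Solution: |A∪B∪C| = 49+41+48-21-19-20+8 = 86.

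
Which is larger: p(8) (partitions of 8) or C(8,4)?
Pentagonal recurrence p(n) = p(n−1) + p(n−2) − p(n−5) − p(n−7) + …: p(8) = p(7) + p(6) − p(3) − p(1) = 15 + 11 − 3 − 1 = 22; C(8,4) = 70.
Final answer: C(8,4)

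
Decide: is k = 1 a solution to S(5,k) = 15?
No

S(5,1) = 1·S(4,1) + S(4,0) = 1·1 + 0 = 1, which does not equal 15.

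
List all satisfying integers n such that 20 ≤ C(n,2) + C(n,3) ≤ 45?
C(4,2)+C(4,3)=10; C(5,2)+C(5,3)=20; C(6,2)+C(6,3)=35; C(7,2)+C(7,3)=56. So valid n = 5, 6.
Final answer: 5, 6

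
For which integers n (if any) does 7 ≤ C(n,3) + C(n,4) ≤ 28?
5

Working:
C(4,3)+C(4,4)=5; C(5,3)+C(5,4)=15; C(6,3)+C(6,4)=35. So valid n = 5.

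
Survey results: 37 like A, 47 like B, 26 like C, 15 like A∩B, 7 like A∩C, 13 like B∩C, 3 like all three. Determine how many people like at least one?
78

Solution: |A∪B∪C| = 37+47+26-15-7-13+3 = 78.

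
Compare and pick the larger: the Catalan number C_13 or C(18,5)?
C_13

Reasoning: C_13 = C(26,13)/(13+1) = 10,400,600/14 = 742,900; C(18,5) = 8,568.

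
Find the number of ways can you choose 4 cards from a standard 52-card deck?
270,725

Explanation: C(52,4) = 270,725.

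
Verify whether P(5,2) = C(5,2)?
P(5,2) = 20 but C(5,2) = 10; they differ by a factor of 2! = 2, so the statement does not hold.
Final answer: False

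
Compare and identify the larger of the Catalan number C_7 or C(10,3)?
C_7
C_7 = C(14,7)/(7+1) = 3,432/8 = 429; C(10,3) = 120.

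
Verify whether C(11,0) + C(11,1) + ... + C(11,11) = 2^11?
Binomial theorem with x = y = 1: Σ C(11,i) = (1+1)^11 = 2^11 = 2,048. The statement holds.

Answer: True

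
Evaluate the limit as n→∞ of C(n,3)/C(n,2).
∞

Working:
C(n,3)/C(n,2) = (n-2)/3 → ∞ as n → ∞.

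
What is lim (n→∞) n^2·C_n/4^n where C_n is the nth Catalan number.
∞
C_n ~ 4^n/(n^(3/2)√π), so n^2·C_n/4^n ~ n^(2 − 3/2)/√π → ∞.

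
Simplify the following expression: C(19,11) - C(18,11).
43,758

Reasoning: C(19,11) - C(18,11) = C(18,10) = 43,758.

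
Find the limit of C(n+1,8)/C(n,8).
1

Both numerator and denominator grow as n^8/8! for large n, so the ratio → 1.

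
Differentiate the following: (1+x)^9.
Using the power rule: d/dx (1+x)^9 = 9(1+x)^{8}.
Final answer: 9(1+x)^8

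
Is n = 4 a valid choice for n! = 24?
Yes
4! = 4·3! = 4·6 = 24, which equals 24.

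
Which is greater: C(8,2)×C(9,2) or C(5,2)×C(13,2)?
C(8,2)×C(9,2)

C(8,2)×C(9,2)=1,008, C(5,2)×C(13,2)=780.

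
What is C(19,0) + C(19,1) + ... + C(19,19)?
524,288

Working:
Sum of binomial coefficients = 2^19 = 524,288.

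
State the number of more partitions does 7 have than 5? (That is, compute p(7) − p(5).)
Pentagonal recurrence p(n) = p(n−1) + p(n−2) − p(n−5) − p(n−7) + …: p(7) = p(6) + p(5) − p(2) − p(0) = 11 + 7 − 2 − 1 = 15.
p(5) = p(4) + p(3) − p(0) = 5 + 3 − 1 = 7.
Difference = 15 − 7 = 8.
Final answer: 8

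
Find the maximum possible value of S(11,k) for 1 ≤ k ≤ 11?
Row S(11,k) for k = 1..11 (via S(n,k) = k·S(n−1,k) + S(n−1,k−1)): 1, 1,023, 28,501, 145,750, 246,730, 179,487, 63,987, 11,880, 1,155, 55, 1. The row is unimodal; maximum at k = 5: 246,730.
Final answer: 246,730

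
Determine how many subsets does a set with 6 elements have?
64

Reasoning: Each element can be included or excluded: 2^6 = 64.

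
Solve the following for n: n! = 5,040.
7

Explanation: n! is strictly increasing. 5! = 120, 6! = 720, 7! = 5,040 ✓. So n = 7.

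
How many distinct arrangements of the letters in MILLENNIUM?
226,800

Working:
Word has 10 letters (M=2, I=2, L=2, E=1, N=2, U=1). Arrangements: 10!/Π(k!) = 226,800.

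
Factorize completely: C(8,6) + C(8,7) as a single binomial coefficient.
C(9,7)

By Pascal's identity: C(8,6) + C(8,7) = C(9,7) = 36.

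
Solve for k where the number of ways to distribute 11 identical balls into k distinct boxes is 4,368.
6

Working:
Stars and bars: the count is C(11+k−1, k−1), increasing in k. k=4: C(14,3) = 364, k=5: C(15,4) = 1,365, k=6: C(16,5) = 4,368 ✓. So k = 6.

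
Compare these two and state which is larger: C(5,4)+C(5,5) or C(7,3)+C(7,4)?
C(7,3)+C(7,4)

Explanation: First=6, Second=70.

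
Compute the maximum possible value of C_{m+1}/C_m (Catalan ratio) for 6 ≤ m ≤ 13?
18/5

Reasoning: C_{m+1}/C_m = 2(2m+1)/(m+2), which increases with m. Maximum at m = 13: 2·27/15 = 18/5.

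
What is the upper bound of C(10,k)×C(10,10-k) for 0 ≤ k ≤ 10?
63,504

C(10,k)·C(10,10-k) = C(10,k)², maximised at the centre k = 5: C(10,5)² = 63,504.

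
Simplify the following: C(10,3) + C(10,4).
330

Solution: By Pascal's identity: C(11,4) = 330.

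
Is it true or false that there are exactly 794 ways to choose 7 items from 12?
False
C(12,7) = 792 ≠ 794.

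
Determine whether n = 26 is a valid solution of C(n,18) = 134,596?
No
C(26,18) = 26·25·24·23·22·21·20·19·18·17·16·15·14·13·12·11·10·9/18! = 10,002,268,381,116,211,200,000/6,402,373,705,728,000 = 1,562,275, which does not equal 134,596.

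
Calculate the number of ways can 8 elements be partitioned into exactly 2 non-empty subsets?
127
This equals S(8,2), the Stirling number of the 2nd kind.
Using the Stirling recurrence: S(n,k) = k·S(n-1,k) + S(n-1,k-1)
S(8,2) = 2·S(7,2) + S(7,1)
         = 2·63 + 1
         = 126 + 1
         = 127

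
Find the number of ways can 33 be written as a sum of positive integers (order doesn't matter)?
10,143

Solution: Pentagonal recurrence p(n) = p(n−1) + p(n−2) − p(n−5) − p(n−7) + …: p(33) = p(32) + p(31) − p(28) − p(26) + p(21) + p(18) − p(11) − p(7) = 8,349 + 6,842 − 3,718 − 2,436 + 792 + 385 − 56 − 15 = 10,143.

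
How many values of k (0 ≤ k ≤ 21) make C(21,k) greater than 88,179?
Row 21 is unimodal and symmetric about k=21/2. C(21,6)=54,264 ≤ 88,179; C(21,7)=116,280 > 88,179; by symmetry C(21,k) > 88,179 for k = 7..14. That's 14 - 7 + 1 = 8 values.
Final answer: 8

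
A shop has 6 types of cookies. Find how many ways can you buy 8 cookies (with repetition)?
1,287

Solution: Stars and bars: C(8+6-1, 8) = C(13, 8) = 1,287.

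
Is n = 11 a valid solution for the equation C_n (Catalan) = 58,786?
Yes

Reasoning: C_11 = C(22,11)/(11+1) = 705,432/12 = 58,786, which equals 58,786.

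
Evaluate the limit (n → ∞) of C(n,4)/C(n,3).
∞

Solution: C(n,4)/C(n,3) = (n-3)/4 → ∞ as n → ∞.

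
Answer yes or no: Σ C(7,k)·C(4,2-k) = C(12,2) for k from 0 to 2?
No

Vandermonde's identity gives C(11,2) = 55; RHS C(12,2) = 66.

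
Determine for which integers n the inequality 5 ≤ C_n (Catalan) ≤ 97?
C_2=2; C_3=5; C_4=14; C_5=42; C_6=132. So valid n = 3, 4, 5.

Answer: 3, 4, 5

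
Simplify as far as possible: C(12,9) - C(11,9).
165

C(12,9) - C(11,9) = C(11,8) = 165.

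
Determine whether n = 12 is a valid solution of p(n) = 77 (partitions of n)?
Yes

Working:
Pentagonal recurrence p(n) = p(n−1) + p(n−2) − p(n−5) − p(n−7) + …: p(12) = p(11) + p(10) − p(7) − p(5) + p(0) = 56 + 42 − 15 − 7 + 1 = 77, which equals 77.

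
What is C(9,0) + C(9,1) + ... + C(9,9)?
512

Reasoning: Sum of binomial coefficients = 2^9 = 512.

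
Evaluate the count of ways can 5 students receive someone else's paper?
Using D(n) = (n-1)[D(n-1) + D(n-2)]:
D(5) = (5-1) × [D(4) + D(3)]
      = 4 × [9 + 2]
      = 4 × 11
      = 44
Final answer: 44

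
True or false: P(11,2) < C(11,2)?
P(11,2) = 110 and C(11,2) = 55; P(n,r) = r! × C(n,r) so P > C whenever r ≥ 2.
Final answer: False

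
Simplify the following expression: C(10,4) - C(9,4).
84

Reasoning: C(10,4) - C(9,4) = C(9,3) = 84.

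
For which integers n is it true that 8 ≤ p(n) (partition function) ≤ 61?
6, 7, 8, 9, 10, 11

Explanation: Tabulating p(n) via p(n) = p(n−1) + p(n−2) − p(n−5) − p(n−7) + …: p(5)=7; p(6)=11; p(7)=15; p(8)=22; p(9)=30; p(10)=42; p(11)=56; p(12)=77. So valid n = 6, 7, 8, 9, 10, 11.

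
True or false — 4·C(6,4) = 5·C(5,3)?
False
Absorption identity k·C(n,k) = n·C(n-1,k-1). LHS = 4·15 = 60; RHS = 5·10 = 50.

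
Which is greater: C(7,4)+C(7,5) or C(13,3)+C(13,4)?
C(13,3)+C(13,4)
First=56, Second=1,001.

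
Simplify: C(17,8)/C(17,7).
C(n,k+1)/C(n,k) = (n−k)/(k+1). Here (17−7)/(7+1) = 10/8 = 5/4.

Answer: 5/4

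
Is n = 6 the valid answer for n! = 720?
6! = 6·5! = 6·120 = 720, which equals 720.

Answer: Yes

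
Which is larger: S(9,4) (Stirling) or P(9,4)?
S(9,4)

Reasoning: S(9,4) = 4·S(8,4) + S(8,3) = 4·1,701 + 966 = 7,770; P(9,4) = 3,024.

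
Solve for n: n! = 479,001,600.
12

Solution: n! is strictly increasing. 10! = 3,628,800, 11! = 39,916,800, 12! = 479,001,600 ✓. So n = 12.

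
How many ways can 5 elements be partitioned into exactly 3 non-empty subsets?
25
This equals S(5,3), the Stirling number of the 2nd kind.
Using the Stirling recurrence: S(n,k) = k·S(n-1,k) + S(n-1,k-1)
S(5,3) = 3·S(4,3) + S(4,2)
         = 3·6 + 7
         = 18 + 7
         = 25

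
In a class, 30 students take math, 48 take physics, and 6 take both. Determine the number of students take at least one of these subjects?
72

|A∪B| = |A|+|B|-|A∩B| = 30+48-6 = 72.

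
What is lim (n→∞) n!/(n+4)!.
0

Explanation: n!/(n+4)! = 1/[(n+1)(n+2)···(n+4)] → 0 as n → ∞.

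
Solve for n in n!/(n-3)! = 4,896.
n!/(n-3)! = n×(n-1)×(n-2), a product of 3 consecutive integers ≈ (n−1)^3. 4,896^(1/3) + 1 ≈ 18.0; check n = 18: 18×17×16 = 4,896 ✓. So n = 18.

Answer: 18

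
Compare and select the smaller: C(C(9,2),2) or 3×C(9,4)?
C(C(9,2),2)=630, 3×C(9,4)=378.
Final answer: 3×C(9,4)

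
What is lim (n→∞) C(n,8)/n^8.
1/40320

Working:
C(n,8) ≈ n^8/8! for large n. Limit = 1/8! = 1/40320.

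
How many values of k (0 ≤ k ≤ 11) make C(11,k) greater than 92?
6

Row 11 is unimodal and symmetric about k=11/2. C(11,2)=55 ≤ 92; C(11,3)=165 > 92; by symmetry C(11,k) > 92 for k = 3..8. That's 8 - 3 + 1 = 6 values.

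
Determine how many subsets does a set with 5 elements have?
32

Solution: Each element can be included or excluded: 2^5 = 32.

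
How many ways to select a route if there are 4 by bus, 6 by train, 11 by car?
21

Explanation: By the addition principle: 4 + 6 + 11 = 21.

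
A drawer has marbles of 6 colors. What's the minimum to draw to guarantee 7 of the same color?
37

Reasoning: Worst case: 6 of each = 36. One more: 37.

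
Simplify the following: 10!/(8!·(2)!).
45

This is C(10,8) = 45.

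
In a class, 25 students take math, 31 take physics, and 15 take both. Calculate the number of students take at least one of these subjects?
41

|A∪B| = |A|+|B|-|A∩B| = 25+31-15 = 41.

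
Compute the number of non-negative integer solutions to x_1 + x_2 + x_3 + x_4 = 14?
680

Working:
C(14+4-1, 4-1) = 680.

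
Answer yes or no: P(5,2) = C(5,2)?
P(5,2) = 20 but C(5,2) = 10; they differ by a factor of 2! = 2, so the statement does not hold.
Final answer: No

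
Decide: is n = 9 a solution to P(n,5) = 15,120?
Yes

P(9,5) = 9·8·7·6·5 = 15,120, which equals 15,120.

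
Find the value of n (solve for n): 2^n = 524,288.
524,288 = 1,024 × 512 = 2^10 × 2^9 = 2^19, so n = 19.
Final answer: 19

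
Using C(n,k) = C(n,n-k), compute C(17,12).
6,188

Reasoning: C(17,12) = C(17,5) = 6,188.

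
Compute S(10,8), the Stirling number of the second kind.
750

Using the Stirling recurrence: S(n,k) = k·S(n-1,k) + S(n-1,k-1)
S(10,8) = 8·S(9,8) + S(9,7)
         = 8·36 + 462
         = 288 + 462
         = 750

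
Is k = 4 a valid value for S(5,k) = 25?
No

Explanation: S(5,4) = 4·S(4,4) + S(4,3) = 4·1 + 6 = 10, which does not equal 25.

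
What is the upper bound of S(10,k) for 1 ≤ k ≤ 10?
42,525

Row S(10,k) for k = 1..10 (via S(n,k) = k·S(n−1,k) + S(n−1,k−1)): 1, 511, 9,330, 34,105, 42,525, 22,827, 5,880, 750, 45, 1. The row is unimodal; maximum at k = 5: 42,525.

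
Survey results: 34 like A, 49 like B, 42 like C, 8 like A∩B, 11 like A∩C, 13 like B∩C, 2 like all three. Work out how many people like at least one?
|A∪B∪C| = 34+49+42-8-11-13+2 = 95.

Answer: 95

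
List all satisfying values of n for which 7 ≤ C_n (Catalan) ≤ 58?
4, 5

Reasoning: C_3=5; C_4=14; C_5=42; C_6=132. So valid n = 4, 5.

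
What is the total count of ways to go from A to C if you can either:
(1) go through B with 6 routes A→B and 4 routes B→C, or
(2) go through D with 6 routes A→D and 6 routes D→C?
60
Route via B: 6×4=24. Route via D: 6×6=36. Total: 60.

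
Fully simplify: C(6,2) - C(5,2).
5

Reasoning: C(6,2) - C(5,2) = C(5,1) = 5.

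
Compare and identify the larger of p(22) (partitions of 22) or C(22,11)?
C(22,11)

Explanation: Pentagonal recurrence p(n) = p(n−1) + p(n−2) − p(n−5) − p(n−7) + …: p(22) = p(21) + p(20) − p(17) − p(15) + p(10) + p(7) − p(0) = 792 + 627 − 297 − 176 + 42 + 15 − 1 = 1,002; C(22,11) = 705,432.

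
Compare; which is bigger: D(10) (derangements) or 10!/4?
D(10) = (10-1)·[D(9) + D(8)] = 9·[133,496 + 14,833] = 1,334,961; 10!/4 = 3,628,800/4 = 907,200.

Answer: D(10)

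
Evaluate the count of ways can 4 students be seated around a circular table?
6
Circular arrangements: (4-1)! = 6.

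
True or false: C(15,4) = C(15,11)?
True

C(15,4) = C(15,15-4) by the symmetry property; both equal 1,365.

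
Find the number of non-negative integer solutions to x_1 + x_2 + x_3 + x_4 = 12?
455
C(12+4-1, 4-1) = 455.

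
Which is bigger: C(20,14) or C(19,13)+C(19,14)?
Equal
By Pascal's identity: C(20,14) = C(19,13)+C(19,14) = 38,760. Equal.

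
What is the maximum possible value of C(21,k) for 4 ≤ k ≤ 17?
C(21,k) is maximised at the centre of the row: C(21,10) = 352,716.

Answer: 352,716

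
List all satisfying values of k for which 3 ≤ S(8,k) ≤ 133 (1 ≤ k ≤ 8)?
2, 7

Solution: S(8,1)=1; S(8,2)=127; S(8,3)=966; S(8,4)=1,701; S(8,5)=1,050; S(8,6)=266; S(8,7)=28; S(8,8)=1. So valid k = 2, 7.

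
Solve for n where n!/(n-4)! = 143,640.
n!/(n-4)! = n×(n-1)×(n-2)×(n-3), a product of 4 consecutive integers ≈ (n−1.5)^4. 143,640^(1/4) + 1.5 ≈ 21.0; check n = 21: 21×20×19×18 = 143,640 ✓. So n = 21.

Answer: 21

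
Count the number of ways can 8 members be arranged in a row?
40,320

Working:
Arrangements of 8 distinct objects: 8! = 40,320.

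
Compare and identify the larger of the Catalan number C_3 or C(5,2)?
C_3 = C(6,3)/(3+1) = 20/4 = 5; C(5,2) = 10.
Final answer: C(5,2)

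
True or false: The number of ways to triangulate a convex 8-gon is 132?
True

Solution: Triangulations of a convex 8-gon are counted by the Catalan number C_6: C_6 = C(12,6)/(6+1) = 924/7 = 132.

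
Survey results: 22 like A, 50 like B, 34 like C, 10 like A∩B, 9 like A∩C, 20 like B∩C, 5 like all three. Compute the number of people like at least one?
|A∪B∪C| = 22+50+34-10-9-20+5 = 72.
Final answer: 72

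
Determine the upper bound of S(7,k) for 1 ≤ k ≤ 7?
350

Solution: Row S(7,k) for k = 1..7 (via S(n,k) = k·S(n−1,k) + S(n−1,k−1)): 1, 63, 301, 350, 140, 21, 1. The row is unimodal; maximum at k = 4: 350.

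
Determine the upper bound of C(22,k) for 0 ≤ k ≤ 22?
705,432
Maximum at k = 11: C(22,11) = 705,432.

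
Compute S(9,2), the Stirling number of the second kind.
255

Explanation: Using the Stirling recurrence: S(n,k) = k·S(n-1,k) + S(n-1,k-1)
S(9,2) = 2·S(8,2) + S(8,1)
         = 2·127 + 1
         = 254 + 1
         = 255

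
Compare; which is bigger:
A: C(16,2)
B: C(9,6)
A

Explanation: A=C(16,2)=120, B=C(9,6)=84.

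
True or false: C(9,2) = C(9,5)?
False

Working:
C(9,2) = 36 but C(9,5) = 126; symmetry gives C(9,2) = C(9,7), not C(9,5).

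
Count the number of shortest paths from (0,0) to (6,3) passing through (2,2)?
To (2,2): C(4,2)=6. From there: C(5,4)=5. Total: 30.

Answer: 30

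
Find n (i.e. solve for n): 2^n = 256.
8

Reasoning: 2^8 = 256, so n = 8.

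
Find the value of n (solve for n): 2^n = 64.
6

Solution: 2^6 = 64, so n = 6.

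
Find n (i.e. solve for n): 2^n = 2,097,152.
21

Reasoning: 2,097,152 = 1,024 × 1,024 × 2 = 2^10 × 2^10 × 2^1 = 2^21, so n = 21.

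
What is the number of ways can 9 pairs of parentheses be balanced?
4,862

Working:
Using the Catalan number formula: C_n = C(2n, n) / (n+1)
C_9 = C(18, 9) / (9+1)
     = 48620 / 10
     = 4,862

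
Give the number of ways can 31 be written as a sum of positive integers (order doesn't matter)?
Pentagonal recurrence p(n) = p(n−1) + p(n−2) − p(n−5) − p(n−7) + …: p(31) = p(30) + p(29) − p(26) − p(24) + p(19) + p(16) − p(9) − p(5) = 5,604 + 4,565 − 2,436 − 1,575 + 490 + 231 − 30 − 7 = 6,842.

Answer: 6,842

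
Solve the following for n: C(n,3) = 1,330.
21

Solution: C(n,3) = n(n−1)(n−2)/3! is increasing in n, and n(n−1)(n−2) = 3!·1,330 = 7,980 ≈ (n−1)^3 gives n ≈ 21.0. Check: C(19,3) = 969, C(20,3) = 1,140, C(21,3) = 1,330 ✓. So n = 21.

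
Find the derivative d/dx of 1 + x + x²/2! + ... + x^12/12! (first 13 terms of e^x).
1 + x + x²/2! + ... + x^11/11!

Differentiating term by term gives the first 12 terms of e^x.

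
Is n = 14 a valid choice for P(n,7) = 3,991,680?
No

Reasoning: P(14,7) = 14·13·12·11·10·9·8 = 17,297,280, which does not equal 3,991,680.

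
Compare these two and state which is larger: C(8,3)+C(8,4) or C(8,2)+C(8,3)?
C(8,3)+C(8,4)

First=126, Second=84.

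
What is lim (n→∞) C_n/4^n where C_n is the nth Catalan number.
C_n ~ 4^n/(n^(3/2)√π), so n^0·C_n/4^n ~ n^(0 − 3/2)/√π → 0.
Final answer: 0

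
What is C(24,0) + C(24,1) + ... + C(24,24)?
Sum of binomial coefficients = 2^24 = 16,777,216.
Final answer: 16,777,216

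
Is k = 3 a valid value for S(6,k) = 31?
S(6,3) = 3·S(5,3) + S(5,2) = 3·25 + 15 = 90, which does not equal 31.

Answer: No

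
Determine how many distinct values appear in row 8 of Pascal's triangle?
5
Row 8 has entries C(8,0)..C(8,8); by symmetry C(8,k)=C(8,8-k), giving 5 distinct values.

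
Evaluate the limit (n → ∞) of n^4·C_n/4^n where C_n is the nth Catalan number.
C_n ~ 4^n/(n^(3/2)√π), so n^4·C_n/4^n ~ n^(4 − 3/2)/√π → ∞.

Answer: ∞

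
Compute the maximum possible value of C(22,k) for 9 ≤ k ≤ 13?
705,432

Working:
C(22,k) is maximised at the centre of the row: C(22,11) = 705,432.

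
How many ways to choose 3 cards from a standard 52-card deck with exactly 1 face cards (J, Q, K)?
9,360

Solution: 12 face cards and 40 non-face cards: C(12,1) × C(40,2) = 12 × 780 = 9,360.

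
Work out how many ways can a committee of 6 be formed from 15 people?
5,005

Working:
C(15,6) = 15! / (6! × (15-6)!)
         = 15! / (6! × 9!)
         = 5,005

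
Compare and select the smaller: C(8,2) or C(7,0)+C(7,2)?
C(7,0)+C(7,2)

Working:
C(8,2)=28; C(7,0)+C(7,2)=1+21=22.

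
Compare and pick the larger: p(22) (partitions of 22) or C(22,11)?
Pentagonal recurrence p(n) = p(n−1) + p(n−2) − p(n−5) − p(n−7) + …: p(22) = p(21) + p(20) − p(17) − p(15) + p(10) + p(7) − p(0) = 792 + 627 − 297 − 176 + 42 + 15 − 1 = 1,002; C(22,11) = 705,432.
Final answer: C(22,11)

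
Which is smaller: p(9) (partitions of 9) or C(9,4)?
p(9)

Solution: Pentagonal recurrence p(n) = p(n−1) + p(n−2) − p(n−5) − p(n−7) + …: p(9) = p(8) + p(7) − p(4) − p(2) = 22 + 15 − 5 − 2 = 30; C(9,4) = 126.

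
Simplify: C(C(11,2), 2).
C(11,2) = 55, then C(55, 2) = 1,485.
Final answer: 1,485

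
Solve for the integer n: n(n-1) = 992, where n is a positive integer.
32
n² − n − 992 = 0, so n = (1 ± √(1 + 4·992))/2 = (1 ± √3,969)/2 = (1 ± 63)/2, i.e. n = 32 or n = -31. Taking the positive root, n = 32 (check: 32×31 = 992).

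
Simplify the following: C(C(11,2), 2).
1,485
C(11,2) = 55, then C(55, 2) = 1,485.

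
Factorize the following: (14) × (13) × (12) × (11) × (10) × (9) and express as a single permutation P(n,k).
Product of 6 consecutive descending integers starting at 14: P(14,6) = 14!/8! = 2,162,160.

Answer: P(14,6) = 14!/(8)!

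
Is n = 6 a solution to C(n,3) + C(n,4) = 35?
C(6,3) + C(6,4) = 20 + 15 = 35, which equals 35.
Final answer: Yes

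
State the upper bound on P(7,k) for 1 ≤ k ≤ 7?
5,040

Working:
P(7,k) increases in k, so maximum at k = 7: 7! = 5,040.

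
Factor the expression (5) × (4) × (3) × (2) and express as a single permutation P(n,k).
P(5,4) = 5!/(1)!

Explanation: Product of 4 consecutive descending integers starting at 5: P(5,4) = 5!/1! = 120.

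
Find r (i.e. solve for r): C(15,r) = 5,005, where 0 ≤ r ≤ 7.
C(15,r) is increasing for 0 ≤ r ≤ 7. Stepping up (C(15,r+1) = C(15,r)·(15−r)/(r+1)): C(15,1) = 15, C(15,2) = 105, C(15,3) = 455, C(15,4) = 1,365, C(15,5) = 3,003, C(15,6) = 5,005 ✓. So r = 6.
Final answer: 6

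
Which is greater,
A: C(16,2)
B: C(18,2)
B

Solution: A=C(16,2)=120, B=C(18,2)=153.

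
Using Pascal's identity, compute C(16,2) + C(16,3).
C(16,2) + C(16,3) = C(17,3) = 680.
Final answer: 680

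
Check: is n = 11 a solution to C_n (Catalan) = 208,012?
No

Explanation: C_11 = C(22,11)/(11+1) = 705,432/12 = 58,786, which does not equal 208,012.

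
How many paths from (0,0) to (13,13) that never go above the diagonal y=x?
Counted by the Catalan number C_13: C_13 = C(26,13)/(13+1) = 10,400,600/14 = 742,900.
Final answer: 742,900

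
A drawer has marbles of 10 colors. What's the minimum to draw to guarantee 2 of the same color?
11
Worst case: 1 of each = 10. One more: 11.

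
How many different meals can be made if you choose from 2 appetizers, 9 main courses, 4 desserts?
72

Reasoning: By the multiplication principle: 2 × 9 × 4 = 72.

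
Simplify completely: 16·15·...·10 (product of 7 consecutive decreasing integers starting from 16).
This is P(16,7) = 16!/(9)! = 57,657,600.

Answer: 57,657,600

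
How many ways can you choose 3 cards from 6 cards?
20

Working:
C(6,3) = 6! / (3! × (6-3)!)
         = 6! / (3! × 3!)
         = 20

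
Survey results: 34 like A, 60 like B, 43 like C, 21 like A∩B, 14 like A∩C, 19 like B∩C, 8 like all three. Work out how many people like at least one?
91

Working:
|A∪B∪C| = 34+60+43-21-14-19+8 = 91.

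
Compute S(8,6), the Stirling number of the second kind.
Using the Stirling recurrence: S(n,k) = k·S(n-1,k) + S(n-1,k-1)
S(8,6) = 6·S(7,6) + S(7,5)
         = 6·21 + 140
         = 126 + 140
         = 266
Final answer: 266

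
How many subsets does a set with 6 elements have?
64

Working:
Each element can be included or excluded: 2^6 = 64.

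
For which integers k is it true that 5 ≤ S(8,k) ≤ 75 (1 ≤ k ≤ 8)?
7
S(8,1)=1; S(8,2)=127; S(8,3)=966; S(8,4)=1,701; S(8,5)=1,050; S(8,6)=266; S(8,7)=28; S(8,8)=1. So valid k = 7.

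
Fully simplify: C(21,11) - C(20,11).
C(21,11) - C(20,11) = C(20,10) = 184,756.

Answer: 184,756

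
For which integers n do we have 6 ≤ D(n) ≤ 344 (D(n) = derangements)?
4, 5, 6

Explanation: Using D(n) = (n−1)[D(n−1) + D(n−2)] with D(1)=0, D(2)=1: D(3)=2; D(4)=9; D(5)=44; D(6)=265; D(7)=1,854. So valid n = 4, 5, 6.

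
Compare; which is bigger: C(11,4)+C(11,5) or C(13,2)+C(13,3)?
C(11,4)+C(11,5)

Reasoning: First=792, Second=364.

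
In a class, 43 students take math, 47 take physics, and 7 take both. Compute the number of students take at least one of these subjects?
83

Working:
|A∪B| = |A|+|B|-|A∩B| = 43+47-7 = 83.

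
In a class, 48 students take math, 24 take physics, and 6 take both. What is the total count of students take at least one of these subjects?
66

Explanation: |A∪B| = |A|+|B|-|A∩B| = 48+24-6 = 66.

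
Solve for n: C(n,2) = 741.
39

Explanation: C(n,2) = n(n−1)/2! is increasing in n, and n(n−1) = 2!·741 = 1,482 ≈ (n−0.5)^2 gives n ≈ 39.0. Check: C(37,2) = 666, C(38,2) = 703, C(39,2) = 741 ✓. So n = 39.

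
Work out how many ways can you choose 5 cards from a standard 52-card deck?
2,598,960

Explanation: C(52,5) = 2,598,960.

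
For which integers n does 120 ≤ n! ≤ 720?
5, 6

Solution: n! is strictly increasing; 5! = 120 and 6! = 720, so valid n = 5, 6.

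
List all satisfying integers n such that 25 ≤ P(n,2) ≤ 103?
6, 7, 8, 9, 10

P(5,2)=20; P(6,2)=30; P(7,2)=42; P(8,2)=56; P(9,2)=72; P(10,2)=90; P(11,2)=110. So valid n = 6, 7, 8, 9, 10.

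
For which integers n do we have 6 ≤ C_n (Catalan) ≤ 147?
4, 5, 6

Reasoning: C_3=5; C_4=14; C_5=42; C_6=132; C_7=429. So valid n = 4, 5, 6.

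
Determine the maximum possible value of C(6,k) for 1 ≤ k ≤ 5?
20

Solution: C(6,k) is maximised at the centre of the row: C(6,3) = 20.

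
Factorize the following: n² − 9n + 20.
(n − 4)(n − 5)

Explanation: Seek roots whose sum is 9 and product is 20: (4, 5). So n² − 9n + 20 = (n − 4)(n − 5).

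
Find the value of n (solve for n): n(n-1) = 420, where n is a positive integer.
21
n² − n − 420 = 0, so n = (1 ± √(1 + 4·420))/2 = (1 ± √1,681)/2 = (1 ± 41)/2, i.e. n = 21 or n = -20. Taking the positive root, n = 21 (check: 21×20 = 420).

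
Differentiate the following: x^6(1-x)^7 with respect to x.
6x^5(1-x)^7 - 7x^6(1-x)^6
Product rule: 6x^{5}(1-x)^{7} + x^6·(-7)(1-x)^{6}.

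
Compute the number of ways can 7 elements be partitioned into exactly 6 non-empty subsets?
21

Explanation: This equals S(7,6), the Stirling number of the 2nd kind.
Using the Stirling recurrence: S(n,k) = k·S(n-1,k) + S(n-1,k-1)
S(7,6) = 6·S(6,6) + S(6,5)
         = 6·1 + 15
         = 6 + 15
         = 21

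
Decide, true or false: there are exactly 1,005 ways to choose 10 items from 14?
False
C(14,10) = 1,001 ≠ 1005.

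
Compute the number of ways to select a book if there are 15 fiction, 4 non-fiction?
By the addition principle: 15 + 4 = 19.
Final answer: 19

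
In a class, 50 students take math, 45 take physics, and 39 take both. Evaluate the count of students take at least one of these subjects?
56

Working:
|A∪B| = |A|+|B|-|A∩B| = 50+45-39 = 56.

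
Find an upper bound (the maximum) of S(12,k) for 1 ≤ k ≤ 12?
Row S(12,k) for k = 1..12 (via S(n,k) = k·S(n−1,k) + S(n−1,k−1)): 1, 2,047, 86,526, 611,501, 1,379,400, 1,323,652, 627,396, 159,027, 22,275, 1,705, 66, 1. The row is unimodal; maximum at k = 5: 1,379,400.

Answer: 1,379,400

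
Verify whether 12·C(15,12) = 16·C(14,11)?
False
Absorption identity k·C(n,k) = n·C(n-1,k-1). LHS = 12·455 = 5,460; RHS = 16·364 = 5,824.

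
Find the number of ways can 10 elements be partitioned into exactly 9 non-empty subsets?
45

Reasoning: This equals S(10,9), the Stirling number of the 2nd kind.
Using the Stirling recurrence: S(n,k) = k·S(n-1,k) + S(n-1,k-1)
S(10,9) = 9·S(9,9) + S(9,8)
         = 9·1 + 36
         = 9 + 36
         = 45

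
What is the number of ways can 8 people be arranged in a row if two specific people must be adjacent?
10,080

Explanation: Treat pair as unit: (8-1)! arrangements × 2 internal orders = 10,080.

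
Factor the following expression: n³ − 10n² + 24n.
n³ − 10n² + 24n = n(n² − 10n + 24) = n(n − 4)(n − 6).

Answer: n(n − 4)(n − 6)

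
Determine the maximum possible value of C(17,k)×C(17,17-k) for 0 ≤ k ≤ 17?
590,976,100

Working:
C(17,k)·C(17,17-k) = C(17,k)², maximised at the centre k = 8: C(17,8)² = 590,976,100.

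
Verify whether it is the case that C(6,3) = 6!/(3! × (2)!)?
The correct denominator is 3!×3!, giving C(6,3) = 20; the stated RHS is 6!/(3!×2!) = 60 ≠ 20, so the statement does not hold.
Final answer: False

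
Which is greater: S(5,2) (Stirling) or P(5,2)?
P(5,2)

S(5,2) = 2·S(4,2) + S(4,1) = 2·7 + 1 = 15; P(5,2) = 20.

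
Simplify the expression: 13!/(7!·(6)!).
1,716
This is C(13,7) = 1,716.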